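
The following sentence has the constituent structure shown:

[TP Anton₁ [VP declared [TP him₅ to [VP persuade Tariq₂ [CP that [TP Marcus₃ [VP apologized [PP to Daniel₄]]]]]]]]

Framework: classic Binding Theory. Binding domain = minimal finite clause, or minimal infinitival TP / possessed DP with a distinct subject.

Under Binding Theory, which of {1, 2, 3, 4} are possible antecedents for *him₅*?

none

*him* is a pronoun, so Principle B applies: it must be free in its binding domain.
Binding domain of *him₅*: the matrix TP, whose subject is Anton₁.
*Anton₁* c-commands the pronoun within its binding domain → coindexation would violate Principle B.
*Tariq₂*: the pronoun c-commands this R-expression → coindexation would violate Principle C on *Tariq₂*.
*Marcus₃*: the pronoun c-commands this R-expression → coindexation would violate Principle C on *Marcus₃*.
*Daniel₄*: the pronoun c-commands this R-expression → coindexation would violate Principle C on *Daniel₄*.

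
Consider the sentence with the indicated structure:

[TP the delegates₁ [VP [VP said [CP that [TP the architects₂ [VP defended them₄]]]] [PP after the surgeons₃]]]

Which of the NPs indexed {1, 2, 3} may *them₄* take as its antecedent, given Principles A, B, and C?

{1, 3}

*them* is a pronoun, so Principle B applies: it must be free in its binding domain.
Binding domain of *them₄*: the embedded TP, whose subject is the architects₂.
*the delegates₁* c-commands the pronoun but from outside its binding domain, and is not c-commanded by it → coindexation permitted.
*the architects₂* c-commands the pronoun within its binding domain → coindexation would violate Principle B.
*the surgeons₃* and the pronoun do not c-command one another → neither Principle B nor Principle C is at stake; coindexation permitted.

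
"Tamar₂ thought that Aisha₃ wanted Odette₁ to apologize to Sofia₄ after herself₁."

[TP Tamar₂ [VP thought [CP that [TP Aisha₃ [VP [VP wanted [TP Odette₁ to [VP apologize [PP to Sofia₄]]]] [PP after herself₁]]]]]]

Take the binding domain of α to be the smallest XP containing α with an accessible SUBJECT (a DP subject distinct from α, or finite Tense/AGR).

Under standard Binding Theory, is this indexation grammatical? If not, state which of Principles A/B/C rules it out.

Principle A

The two coindexed NPs are *Odette₁* and *herself₁*.
*herself₁* is an anaphor. Principle A requires it to be bound within its binding domain — the embedded TP, whose subject is Aisha₃.
Within that domain it is c-commanded by *Aisha₃*, which does not share its index.
*Odette₁* does not c-command the anaphor at all.
The anaphor is unbound in its domain → Principle A violation.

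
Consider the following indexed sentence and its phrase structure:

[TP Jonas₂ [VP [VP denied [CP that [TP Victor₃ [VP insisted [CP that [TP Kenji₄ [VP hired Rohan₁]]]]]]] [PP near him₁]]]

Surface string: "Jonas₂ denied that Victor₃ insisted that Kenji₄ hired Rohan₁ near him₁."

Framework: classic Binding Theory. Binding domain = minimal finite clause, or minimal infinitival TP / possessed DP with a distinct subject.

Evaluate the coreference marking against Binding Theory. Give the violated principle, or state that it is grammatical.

grammatical

The two coindexed NPs are *Rohan₁* and *him₁*.
*him₁* is a pronoun; its binding domain is the matrix TP, whose subject is Jonas₂. Within that domain it is c-commanded only by *Jonas₂*, which carries a different index — the pronoun is free locally, so Principle B holds.
*Rohan₁* is an R-expression; *him₁* does not c-command it, and no other NP shares its index, so Principle C is satisfied.
All principles are respected.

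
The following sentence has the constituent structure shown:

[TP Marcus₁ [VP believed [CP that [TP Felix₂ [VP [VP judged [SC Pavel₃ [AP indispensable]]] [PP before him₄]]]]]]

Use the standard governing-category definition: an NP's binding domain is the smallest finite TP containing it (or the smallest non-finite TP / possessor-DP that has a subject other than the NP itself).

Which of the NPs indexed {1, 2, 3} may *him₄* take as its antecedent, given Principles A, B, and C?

{1, 3}

*him* is a pronoun, so Principle B applies: it must be free in its binding domain.
Binding domain of *him₄*: the embedded TP, whose subject is Felix₂.
*Marcus₁* c-commands the pronoun but from outside its binding domain, and is not c-commanded by it → coindexation permitted.
*Felix₂* c-commands the pronoun within its binding domain → coindexation would violate Principle B.
*Pavel₃* and the pronoun do not c-command one another → neither Principle B nor Principle C is at stake; coindexation permitted.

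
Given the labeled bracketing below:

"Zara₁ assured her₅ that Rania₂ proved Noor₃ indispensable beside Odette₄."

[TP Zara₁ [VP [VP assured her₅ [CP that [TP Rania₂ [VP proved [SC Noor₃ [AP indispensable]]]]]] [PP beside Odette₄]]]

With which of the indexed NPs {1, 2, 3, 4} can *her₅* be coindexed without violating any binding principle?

{4}

*her* is a pronoun, so Principle B applies: it must be free in its binding domain.
Binding domain of *her₅*: the matrix TP, whose subject is Zara₁.
*Zara₁* c-commands the pronoun within its binding domain → coindexation would violate Principle B.
*Rania₂*: the pronoun c-commands this R-expression → coindexation would violate Principle C on *Rania₂*.
*Noor₃*: the pronoun c-commands this R-expression → coindexation would violate Principle C on *Noor₃*.
*Odette₄* and the pronoun do not c-command one another → neither Principle B nor Principle C is at stake; coindexation permitted.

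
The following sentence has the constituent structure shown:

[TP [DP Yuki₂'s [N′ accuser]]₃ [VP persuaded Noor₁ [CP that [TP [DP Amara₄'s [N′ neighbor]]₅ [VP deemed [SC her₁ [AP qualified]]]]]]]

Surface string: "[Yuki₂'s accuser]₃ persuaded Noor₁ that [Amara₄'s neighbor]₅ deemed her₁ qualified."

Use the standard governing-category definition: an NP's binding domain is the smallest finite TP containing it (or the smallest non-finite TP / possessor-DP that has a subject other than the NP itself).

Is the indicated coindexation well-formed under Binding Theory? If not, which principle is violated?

The two coindexed NPs are *Noor₁* and *her₁*.
*her₁* is a pronoun; its binding domain is the embedded TP, whose subject is [Amara₄'s neighbor]₅. Within that domain it is c-commanded only by *[Amara₄'s neighbor]₅*, which carries a different index — the pronoun is free locally, so Principle B holds.
*Noor₁* is an R-expression; *her₁* does not c-command it, and no other NP shares its index, so Principle C is satisfied.
All principles are respected.

grammatical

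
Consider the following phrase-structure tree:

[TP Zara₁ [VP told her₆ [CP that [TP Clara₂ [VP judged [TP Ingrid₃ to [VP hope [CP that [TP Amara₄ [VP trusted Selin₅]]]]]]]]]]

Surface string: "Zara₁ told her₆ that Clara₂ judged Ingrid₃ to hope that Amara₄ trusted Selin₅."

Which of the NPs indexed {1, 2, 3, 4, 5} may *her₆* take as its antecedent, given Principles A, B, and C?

*her* is a pronoun, so Principle B applies: it must be free in its binding domain.
Binding domain of *her₆*: the matrix TP, whose subject is Zara₁.
*Zara₁* c-commands the pronoun within its binding domain → coindexation would violate Principle B.
*Clara₂*: the pronoun c-commands this R-expression → coindexation would violate Principle C on *Clara₂*.
*Ingrid₃*: the pronoun c-commands this R-expression → coindexation would violate Principle C on *Ingrid₃*.
*Amara₄*: the pronoun c-commands this R-expression → coindexation would violate Principle C on *Amara₄*.
*Selin₅*: the pronoun c-commands this R-expression → coindexation would violate Principle C on *Selin₅*.

none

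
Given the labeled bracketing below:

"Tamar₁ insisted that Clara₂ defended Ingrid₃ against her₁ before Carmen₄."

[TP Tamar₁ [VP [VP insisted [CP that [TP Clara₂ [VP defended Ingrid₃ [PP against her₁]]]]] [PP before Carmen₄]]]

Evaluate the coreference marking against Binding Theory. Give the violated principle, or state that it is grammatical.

grammatical

The two coindexed NPs are *Tamar₁* and *her₁*.
*her₁* is a pronoun; its binding domain is the embedded TP, whose subject is Clara₂. Within that domain it is c-commanded only by *Clara₂*, *Ingrid₃*, which carry a different index — the pronoun is free locally, so Principle B holds.
*Tamar₁* is an R-expression; *her₁* does not c-command it, and no other NP shares its index, so Principle C is satisfied.
All principles are respected.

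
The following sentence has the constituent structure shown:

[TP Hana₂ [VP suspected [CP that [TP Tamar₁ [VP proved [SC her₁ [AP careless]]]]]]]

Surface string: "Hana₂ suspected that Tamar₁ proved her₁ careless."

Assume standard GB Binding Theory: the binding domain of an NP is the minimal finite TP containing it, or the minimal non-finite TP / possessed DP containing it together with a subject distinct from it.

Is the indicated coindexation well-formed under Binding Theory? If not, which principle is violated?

Principle B

The two coindexed NPs are *Tamar₁* and *her₁*.
*her₁* is a pronoun. Its binding domain is the embedded TP, whose subject is Tamar₁.
*Tamar₁* c-commands it within that domain and carries the same index.
The pronoun is locally bound → Principle B violation.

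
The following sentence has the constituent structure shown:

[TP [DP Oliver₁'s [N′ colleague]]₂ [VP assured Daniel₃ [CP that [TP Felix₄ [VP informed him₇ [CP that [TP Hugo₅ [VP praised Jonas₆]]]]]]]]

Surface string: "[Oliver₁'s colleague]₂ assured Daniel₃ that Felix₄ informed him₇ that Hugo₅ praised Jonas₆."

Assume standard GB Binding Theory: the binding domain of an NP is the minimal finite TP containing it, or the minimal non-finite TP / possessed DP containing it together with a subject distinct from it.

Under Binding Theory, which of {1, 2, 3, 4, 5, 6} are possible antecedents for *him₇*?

{1, 2, 3}

*him* is a pronoun, so Principle B applies: it must be free in its binding domain.
Binding domain of *him₇*: the embedded TP, whose subject is Felix₄.
*Oliver₁* and the pronoun do not c-command one another → neither Principle B nor Principle C is at stake; coindexation permitted.
*[Oliver₁'s colleague]₂* c-commands the pronoun but from outside its binding domain, and is not c-commanded by it → coindexation permitted.
*Daniel₃* c-commands the pronoun but from outside its binding domain, and is not c-commanded by it → coindexation permitted.
*Felix₄* c-commands the pronoun within its binding domain → coindexation would violate Principle B.
*Hugo₅*: the pronoun c-commands this R-expression → coindexation would violate Principle C on *Hugo₅*.
*Jonas₆*: the pronoun c-commands this R-expression → coindexation would violate Principle C on *Jonas₆*.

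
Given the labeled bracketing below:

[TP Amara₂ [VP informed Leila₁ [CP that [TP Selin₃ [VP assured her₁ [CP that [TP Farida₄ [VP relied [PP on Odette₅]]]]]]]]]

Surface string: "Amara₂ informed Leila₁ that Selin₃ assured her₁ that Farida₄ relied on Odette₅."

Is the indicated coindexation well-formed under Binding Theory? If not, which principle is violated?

The two coindexed NPs are *Leila₁* and *her₁*.
*her₁* is a pronoun; its binding domain is the embedded TP, whose subject is Selin₃. Within that domain it is c-commanded only by *Selin₃*, which carries a different index — the pronoun is free locally, so Principle B holds.
*Leila₁* is an R-expression; *her₁* does not c-command it, and no other NP shares its index, so Principle C is satisfied.
All principles are respected.

grammatical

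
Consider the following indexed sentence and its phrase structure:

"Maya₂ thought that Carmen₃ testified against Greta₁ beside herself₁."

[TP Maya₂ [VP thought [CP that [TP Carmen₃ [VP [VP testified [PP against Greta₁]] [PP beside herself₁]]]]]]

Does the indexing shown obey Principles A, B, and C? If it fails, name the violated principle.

The two coindexed NPs are *Greta₁* and *herself₁*.
*herself₁* is an anaphor. Principle A requires it to be bound within its binding domain — the embedded TP, whose subject is Carmen₃.
Within that domain it is c-commanded by *Carmen₃*, which does not share its index.
*Greta₁* does not c-command the anaphor at all.
The anaphor is unbound in its domain → Principle A violation.

Principle A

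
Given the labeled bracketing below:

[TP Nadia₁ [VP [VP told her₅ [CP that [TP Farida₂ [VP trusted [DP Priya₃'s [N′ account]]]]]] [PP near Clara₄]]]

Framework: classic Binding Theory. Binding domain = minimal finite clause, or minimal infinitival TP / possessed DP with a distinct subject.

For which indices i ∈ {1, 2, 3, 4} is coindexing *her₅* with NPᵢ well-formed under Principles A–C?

*her* is a pronoun, so Principle B applies: it must be free in its binding domain.
Binding domain of *her₅*: the matrix TP, whose subject is Nadia₁.
*Nadia₁* c-commands the pronoun within its binding domain → coindexation would violate Principle B.
*Farida₂*: the pronoun c-commands this R-expression → coindexation would violate Principle C on *Farida₂*.
*Priya₃*: the pronoun c-commands this R-expression → coindexation would violate Principle C on *Priya₃*.
*Clara₄* and the pronoun do not c-command one another → neither Principle B nor Principle C is at stake; coindexation permitted.

{4}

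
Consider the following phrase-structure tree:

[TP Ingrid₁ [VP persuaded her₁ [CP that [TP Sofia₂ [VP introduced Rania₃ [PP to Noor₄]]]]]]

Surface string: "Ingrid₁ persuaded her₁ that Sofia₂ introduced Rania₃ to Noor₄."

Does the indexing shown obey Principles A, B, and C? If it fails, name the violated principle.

Principle B

The two coindexed NPs are *Ingrid₁* and *her₁*.
*her₁* is a pronoun. Its binding domain is the matrix TP, whose subject is Ingrid₁.
*Ingrid₁* c-commands it within that domain and carries the same index.
The pronoun is locally bound → Principle B violation.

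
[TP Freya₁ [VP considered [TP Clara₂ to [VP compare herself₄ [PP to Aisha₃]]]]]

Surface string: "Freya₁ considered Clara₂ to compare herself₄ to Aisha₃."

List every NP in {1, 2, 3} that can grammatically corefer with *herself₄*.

*herself* is an anaphor, so Principle A applies: it must be bound in its binding domain.
Binding domain of *herself₄*: the embedded TP, whose subject is Clara₂.
*Freya₁* c-commands the anaphor but is outside its binding domain → cannot satisfy Principle A.
*Clara₂* c-commands the anaphor within its binding domain → licit binder.
*Aisha₃* does not c-command the anaphor → cannot bind it.

{2}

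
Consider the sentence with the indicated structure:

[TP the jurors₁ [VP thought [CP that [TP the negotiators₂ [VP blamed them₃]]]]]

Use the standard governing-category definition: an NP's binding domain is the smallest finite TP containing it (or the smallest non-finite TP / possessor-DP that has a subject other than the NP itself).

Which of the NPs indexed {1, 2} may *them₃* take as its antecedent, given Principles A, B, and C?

*them* is a pronoun, so Principle B applies: it must be free in its binding domain.
Binding domain of *them₃*: the embedded TP, whose subject is the negotiators₂.
*the jurors₁* c-commands the pronoun but from outside its binding domain, and is not c-commanded by it → coindexation permitted.
*the negotiators₂* c-commands the pronoun within its binding domain → coindexation would violate Principle B.

{1}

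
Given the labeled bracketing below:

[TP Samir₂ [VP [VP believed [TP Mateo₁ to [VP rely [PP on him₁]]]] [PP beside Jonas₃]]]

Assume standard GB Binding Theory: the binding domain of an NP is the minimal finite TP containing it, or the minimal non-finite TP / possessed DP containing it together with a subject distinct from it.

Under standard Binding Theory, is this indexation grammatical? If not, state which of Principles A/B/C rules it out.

The two coindexed NPs are *Mateo₁* and *him₁*.
*him₁* is a pronoun. Its binding domain is the embedded TP, whose subject is Mateo₁.
*Mateo₁* c-commands it within that domain and carries the same index.
The pronoun is locally bound → Principle B violation.

Principle B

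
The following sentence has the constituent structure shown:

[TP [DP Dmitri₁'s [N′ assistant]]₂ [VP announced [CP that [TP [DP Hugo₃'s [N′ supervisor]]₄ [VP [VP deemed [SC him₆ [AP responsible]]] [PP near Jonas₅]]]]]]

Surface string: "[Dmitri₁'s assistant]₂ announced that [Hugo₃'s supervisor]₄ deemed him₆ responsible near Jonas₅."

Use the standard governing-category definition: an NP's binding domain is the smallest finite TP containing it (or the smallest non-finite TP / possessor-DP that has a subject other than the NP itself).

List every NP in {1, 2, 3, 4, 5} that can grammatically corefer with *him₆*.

{1, 2, 3, 5}

*him* is a pronoun, so Principle B applies: it must be free in its binding domain.
Binding domain of *him₆*: the embedded TP, whose subject is [Hugo₃'s supervisor]₄.
*Dmitri₁* and the pronoun do not c-command one another → neither Principle B nor Principle C is at stake; coindexation permitted.
*[Dmitri₁'s assistant]₂* c-commands the pronoun but from outside its binding domain, and is not c-commanded by it → coindexation permitted.
*Hugo₃* and the pronoun do not c-command one another → neither Principle B nor Principle C is at stake; coindexation permitted.
*[Hugo₃'s supervisor]₄* c-commands the pronoun within its binding domain → coindexation would violate Principle B.
*Jonas₅* and the pronoun do not c-command one another → neither Principle B nor Principle C is at stake; coindexation permitted.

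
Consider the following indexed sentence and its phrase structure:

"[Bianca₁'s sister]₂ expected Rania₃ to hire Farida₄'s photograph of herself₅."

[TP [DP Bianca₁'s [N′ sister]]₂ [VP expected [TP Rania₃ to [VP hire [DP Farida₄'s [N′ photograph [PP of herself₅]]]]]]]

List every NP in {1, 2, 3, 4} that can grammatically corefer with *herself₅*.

{4}

*herself* is an anaphor, so Principle A applies: it must be bound in its binding domain.
Binding domain of *herself₅*: the possessed DP, whose subject is Farida₄.
*Bianca₁* does not c-command the anaphor → cannot bind it.
*[Bianca₁'s sister]₂* c-commands the anaphor but is outside its binding domain → cannot satisfy Principle A.
*Rania₃* c-commands the anaphor but is outside its binding domain → cannot satisfy Principle A.
*Farida₄* c-commands the anaphor within its binding domain → licit binder.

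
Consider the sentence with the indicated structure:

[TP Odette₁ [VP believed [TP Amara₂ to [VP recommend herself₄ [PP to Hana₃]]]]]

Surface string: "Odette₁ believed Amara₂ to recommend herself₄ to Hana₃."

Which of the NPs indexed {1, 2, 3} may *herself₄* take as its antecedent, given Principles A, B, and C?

*herself* is an anaphor, so Principle A applies: it must be bound in its binding domain.
Binding domain of *herself₄*: the embedded TP, whose subject is Amara₂.
*Odette₁* c-commands the anaphor but is outside its binding domain → cannot satisfy Principle A.
*Amara₂* c-commands the anaphor within its binding domain → licit binder.
*Hana₃* does not c-command the anaphor → cannot bind it.

{2}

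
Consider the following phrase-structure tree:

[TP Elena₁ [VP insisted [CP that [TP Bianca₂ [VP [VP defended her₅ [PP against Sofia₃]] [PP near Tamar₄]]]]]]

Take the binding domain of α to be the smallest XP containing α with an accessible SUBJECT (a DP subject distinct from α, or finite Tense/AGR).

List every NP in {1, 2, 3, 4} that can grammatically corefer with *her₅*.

*her* is a pronoun, so Principle B applies: it must be free in its binding domain.
Binding domain of *her₅*: the embedded TP, whose subject is Bianca₂.
*Elena₁* c-commands the pronoun but from outside its binding domain, and is not c-commanded by it → coindexation permitted.
*Bianca₂* c-commands the pronoun within its binding domain → coindexation would violate Principle B.
*Sofia₃*: the pronoun c-commands this R-expression → coindexation would violate Principle C on *Sofia₃*.
*Tamar₄* and the pronoun do not c-command one another → neither Principle B nor Principle C is at stake; coindexation permitted.

{1, 4}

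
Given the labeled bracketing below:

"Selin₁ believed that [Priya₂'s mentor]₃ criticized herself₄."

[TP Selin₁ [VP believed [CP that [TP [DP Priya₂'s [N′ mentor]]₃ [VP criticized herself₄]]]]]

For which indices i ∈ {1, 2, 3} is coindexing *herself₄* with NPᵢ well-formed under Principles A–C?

*herself* is an anaphor, so Principle A applies: it must be bound in its binding domain.
Binding domain of *herself₄*: the embedded TP, whose subject is [Priya₂'s mentor]₃.
*Selin₁* c-commands the anaphor but is outside its binding domain → cannot satisfy Principle A.
*Priya₂* does not c-command the anaphor → cannot bind it.
*[Priya₂'s mentor]₃* c-commands the anaphor within its binding domain → licit binder.

{3}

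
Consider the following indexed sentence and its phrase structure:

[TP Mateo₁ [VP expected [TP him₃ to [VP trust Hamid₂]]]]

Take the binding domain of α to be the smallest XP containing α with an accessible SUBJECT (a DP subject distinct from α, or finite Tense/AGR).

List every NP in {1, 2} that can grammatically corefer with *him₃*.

none

*him* is a pronoun, so Principle B applies: it must be free in its binding domain.
Binding domain of *him₃*: the matrix TP, whose subject is Mateo₁.
*Mateo₁* c-commands the pronoun within its binding domain → coindexation would violate Principle B.
*Hamid₂*: the pronoun c-commands this R-expression → coindexation would violate Principle C on *Hamid₂*.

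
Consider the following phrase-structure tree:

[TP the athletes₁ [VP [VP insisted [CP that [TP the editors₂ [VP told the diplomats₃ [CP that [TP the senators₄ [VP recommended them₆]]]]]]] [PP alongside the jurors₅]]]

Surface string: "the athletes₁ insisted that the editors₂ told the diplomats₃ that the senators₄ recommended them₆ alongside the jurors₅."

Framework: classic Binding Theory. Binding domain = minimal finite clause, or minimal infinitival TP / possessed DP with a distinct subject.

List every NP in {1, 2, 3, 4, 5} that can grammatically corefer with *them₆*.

{1, 2, 3, 5}

*them* is a pronoun, so Principle B applies: it must be free in its binding domain.
Binding domain of *them₆*: the embedded TP, whose subject is the senators₄.
*the athletes₁* c-commands the pronoun but from outside its binding domain, and is not c-commanded by it → coindexation permitted.
*the editors₂* c-commands the pronoun but from outside its binding domain, and is not c-commanded by it → coindexation permitted.
*the diplomats₃* c-commands the pronoun but from outside its binding domain, and is not c-commanded by it → coindexation permitted.
*the senators₄* c-commands the pronoun within its binding domain → coindexation would violate Principle B.
*the jurors₅* and the pronoun do not c-command one another → neither Principle B nor Principle C is at stake; coindexation permitted.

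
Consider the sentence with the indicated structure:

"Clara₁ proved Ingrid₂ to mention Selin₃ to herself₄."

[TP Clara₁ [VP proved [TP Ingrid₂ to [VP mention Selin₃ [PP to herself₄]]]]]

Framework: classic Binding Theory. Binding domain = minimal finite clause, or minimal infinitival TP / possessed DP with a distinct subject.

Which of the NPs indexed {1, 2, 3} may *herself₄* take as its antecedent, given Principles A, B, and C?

{2, 3}

*herself* is an anaphor, so Principle A applies: it must be bound in its binding domain.
Binding domain of *herself₄*: the embedded TP, whose subject is Ingrid₂.
*Clara₁* c-commands the anaphor but is outside its binding domain → cannot satisfy Principle A.
*Ingrid₂* c-commands the anaphor within its binding domain → licit binder.
*Selin₃* c-commands the anaphor within its binding domain → licit binder.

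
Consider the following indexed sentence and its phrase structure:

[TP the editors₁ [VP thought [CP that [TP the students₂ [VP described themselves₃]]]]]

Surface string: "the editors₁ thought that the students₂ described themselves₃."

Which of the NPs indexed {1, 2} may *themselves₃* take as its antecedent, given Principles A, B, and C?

*themselves* is an anaphor, so Principle A applies: it must be bound in its binding domain.
Binding domain of *themselves₃*: the embedded TP, whose subject is the students₂.
*the editors₁* c-commands the anaphor but is outside its binding domain → cannot satisfy Principle A.
*the students₂* c-commands the anaphor within its binding domain → licit binder.

{2}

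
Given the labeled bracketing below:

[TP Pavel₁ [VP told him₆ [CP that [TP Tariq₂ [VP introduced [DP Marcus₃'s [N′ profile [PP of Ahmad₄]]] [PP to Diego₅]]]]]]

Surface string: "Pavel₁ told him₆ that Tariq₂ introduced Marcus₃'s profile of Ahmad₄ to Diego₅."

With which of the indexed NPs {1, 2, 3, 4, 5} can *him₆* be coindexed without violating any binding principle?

none

*him* is a pronoun, so Principle B applies: it must be free in its binding domain.
Binding domain of *him₆*: the matrix TP, whose subject is Pavel₁.
*Pavel₁* c-commands the pronoun within its binding domain → coindexation would violate Principle B.
*Tariq₂*: the pronoun c-commands this R-expression → coindexation would violate Principle C on *Tariq₂*.
*Marcus₃*: the pronoun c-commands this R-expression → coindexation would violate Principle C on *Marcus₃*.
*Ahmad₄*: the pronoun c-commands this R-expression → coindexation would violate Principle C on *Ahmad₄*.
*Diego₅*: the pronoun c-commands this R-expression → coindexation would violate Principle C on *Diego₅*.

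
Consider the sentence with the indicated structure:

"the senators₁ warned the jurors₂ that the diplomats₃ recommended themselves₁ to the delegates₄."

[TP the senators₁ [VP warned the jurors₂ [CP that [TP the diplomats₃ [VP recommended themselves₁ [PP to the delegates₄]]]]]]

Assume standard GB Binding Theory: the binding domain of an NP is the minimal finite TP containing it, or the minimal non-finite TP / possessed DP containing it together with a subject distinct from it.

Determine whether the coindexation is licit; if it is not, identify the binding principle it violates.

Principle A

The two coindexed NPs are *the senators₁* and *themselves₁*.
*themselves₁* is an anaphor. Principle A requires it to be bound within its binding domain — the embedded TP, whose subject is the diplomats₃.
Within that domain it is c-commanded by *the diplomats₃*, which does not share its index.
*the senators₁* does c-command the anaphor, but from outside its binding domain.
The anaphor is unbound in its domain → Principle A violation.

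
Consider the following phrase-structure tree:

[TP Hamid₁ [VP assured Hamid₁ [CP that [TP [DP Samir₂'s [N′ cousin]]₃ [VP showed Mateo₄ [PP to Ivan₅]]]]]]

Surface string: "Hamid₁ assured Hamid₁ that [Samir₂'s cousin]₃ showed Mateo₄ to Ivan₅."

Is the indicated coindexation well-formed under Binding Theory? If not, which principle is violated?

Principle C

The two coindexed NPs are *Hamid₁* (the lower occurrence) and *Hamid₁* (the higher occurrence).
*Hamid₁* (the lower occurrence) is an R-expression. Principle C requires it to be free everywhere.
*Hamid₁* (the higher occurrence) c-commands it and carries the same index.
The R-expression is bound → Principle C violation.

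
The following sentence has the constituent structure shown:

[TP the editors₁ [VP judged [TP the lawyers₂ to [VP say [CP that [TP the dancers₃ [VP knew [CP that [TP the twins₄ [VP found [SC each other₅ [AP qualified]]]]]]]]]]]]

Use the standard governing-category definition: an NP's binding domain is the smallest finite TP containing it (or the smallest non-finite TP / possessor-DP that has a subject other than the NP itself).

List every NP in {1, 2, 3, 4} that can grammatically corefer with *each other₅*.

*each other* is an anaphor, so Principle A applies: it must be bound in its binding domain.
Binding domain of *each other₅*: the embedded TP, whose subject is the twins₄.
*the editors₁* c-commands the anaphor but is outside its binding domain → cannot satisfy Principle A.
*the lawyers₂* c-commands the anaphor but is outside its binding domain → cannot satisfy Principle A.
*the dancers₃* c-commands the anaphor but is outside its binding domain → cannot satisfy Principle A.
*the twins₄* c-commands the anaphor within its binding domain → licit binder.

{4}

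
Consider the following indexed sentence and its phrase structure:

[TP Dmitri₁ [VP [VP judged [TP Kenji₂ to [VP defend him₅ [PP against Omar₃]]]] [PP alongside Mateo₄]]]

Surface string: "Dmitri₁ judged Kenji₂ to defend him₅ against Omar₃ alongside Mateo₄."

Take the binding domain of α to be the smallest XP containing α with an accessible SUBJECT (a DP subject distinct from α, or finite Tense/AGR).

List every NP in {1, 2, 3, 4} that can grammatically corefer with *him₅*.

*him* is a pronoun, so Principle B applies: it must be free in its binding domain.
Binding domain of *him₅*: the embedded TP, whose subject is Kenji₂.
*Dmitri₁* c-commands the pronoun but from outside its binding domain, and is not c-commanded by it → coindexation permitted.
*Kenji₂* c-commands the pronoun within its binding domain → coindexation would violate Principle B.
*Omar₃*: the pronoun c-commands this R-expression → coindexation would violate Principle C on *Omar₃*.
*Mateo₄* and the pronoun do not c-command one another → neither Principle B nor Principle C is at stake; coindexation permitted.

{1, 4}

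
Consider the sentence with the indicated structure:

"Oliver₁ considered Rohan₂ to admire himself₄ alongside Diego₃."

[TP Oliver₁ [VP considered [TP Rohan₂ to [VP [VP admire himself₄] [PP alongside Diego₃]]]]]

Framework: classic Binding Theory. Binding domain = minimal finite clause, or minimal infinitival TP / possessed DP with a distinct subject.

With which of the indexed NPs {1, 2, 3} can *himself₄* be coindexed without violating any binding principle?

*himself* is an anaphor, so Principle A applies: it must be bound in its binding domain.
Binding domain of *himself₄*: the embedded TP, whose subject is Rohan₂.
*Oliver₁* c-commands the anaphor but is outside its binding domain → cannot satisfy Principle A.
*Rohan₂* c-commands the anaphor within its binding domain → licit binder.
*Diego₃* does not c-command the anaphor → cannot bind it.

{2}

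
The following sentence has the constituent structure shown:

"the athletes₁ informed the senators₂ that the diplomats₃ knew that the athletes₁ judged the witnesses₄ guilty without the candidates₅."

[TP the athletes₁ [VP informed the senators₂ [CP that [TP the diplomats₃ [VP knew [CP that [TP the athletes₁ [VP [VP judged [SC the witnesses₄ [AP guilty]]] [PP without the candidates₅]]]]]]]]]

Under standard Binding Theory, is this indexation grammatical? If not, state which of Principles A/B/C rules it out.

The two coindexed NPs are *the athletes₁* (the lower occurrence) and *the athletes₁* (the higher occurrence).
*the athletes₁* (the lower occurrence) is an R-expression. Principle C requires it to be free everywhere.
*the athletes₁* (the higher occurrence) c-commands it and carries the same index.
The R-expression is bound → Principle C violation.

Principle C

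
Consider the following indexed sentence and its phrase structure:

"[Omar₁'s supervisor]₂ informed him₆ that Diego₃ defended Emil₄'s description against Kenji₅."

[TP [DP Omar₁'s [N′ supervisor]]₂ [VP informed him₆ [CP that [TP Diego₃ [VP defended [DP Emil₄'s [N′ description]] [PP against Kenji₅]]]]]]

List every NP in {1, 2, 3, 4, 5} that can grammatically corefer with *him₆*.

{1}

*him* is a pronoun, so Principle B applies: it must be free in its binding domain.
Binding domain of *him₆*: the matrix TP, whose subject is [Omar₁'s supervisor]₂.
*Omar₁* and the pronoun do not c-command one another → neither Principle B nor Principle C is at stake; coindexation permitted.
*[Omar₁'s supervisor]₂* c-commands the pronoun within its binding domain → coindexation would violate Principle B.
*Diego₃*: the pronoun c-commands this R-expression → coindexation would violate Principle C on *Diego₃*.
*Emil₄*: the pronoun c-commands this R-expression → coindexation would violate Principle C on *Emil₄*.
*Kenji₅*: the pronoun c-commands this R-expression → coindexation would violate Principle C on *Kenji₅*.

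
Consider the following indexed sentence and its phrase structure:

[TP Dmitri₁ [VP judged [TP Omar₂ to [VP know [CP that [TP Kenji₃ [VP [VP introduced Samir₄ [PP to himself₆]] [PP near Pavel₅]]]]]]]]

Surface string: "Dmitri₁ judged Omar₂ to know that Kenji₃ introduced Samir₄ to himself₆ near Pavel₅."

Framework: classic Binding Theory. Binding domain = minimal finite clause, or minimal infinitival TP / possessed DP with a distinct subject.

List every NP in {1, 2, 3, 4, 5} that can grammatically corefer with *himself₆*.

*himself* is an anaphor, so Principle A applies: it must be bound in its binding domain.
Binding domain of *himself₆*: the embedded TP, whose subject is Kenji₃.
*Dmitri₁* c-commands the anaphor but is outside its binding domain → cannot satisfy Principle A.
*Omar₂* c-commands the anaphor but is outside its binding domain → cannot satisfy Principle A.
*Kenji₃* c-commands the anaphor within its binding domain → licit binder.
*Samir₄* c-commands the anaphor within its binding domain → licit binder.
*Pavel₅* does not c-command the anaphor → cannot bind it.

{3, 4}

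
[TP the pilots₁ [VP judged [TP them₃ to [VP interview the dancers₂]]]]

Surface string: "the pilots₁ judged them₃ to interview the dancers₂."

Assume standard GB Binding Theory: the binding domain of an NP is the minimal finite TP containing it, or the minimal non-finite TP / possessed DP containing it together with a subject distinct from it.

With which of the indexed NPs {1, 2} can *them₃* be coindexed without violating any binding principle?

none

*them* is a pronoun, so Principle B applies: it must be free in its binding domain.
Binding domain of *them₃*: the matrix TP, whose subject is the pilots₁.
*the pilots₁* c-commands the pronoun within its binding domain → coindexation would violate Principle B.
*the dancers₂*: the pronoun c-commands this R-expression → coindexation would violate Principle C on *the dancers₂*.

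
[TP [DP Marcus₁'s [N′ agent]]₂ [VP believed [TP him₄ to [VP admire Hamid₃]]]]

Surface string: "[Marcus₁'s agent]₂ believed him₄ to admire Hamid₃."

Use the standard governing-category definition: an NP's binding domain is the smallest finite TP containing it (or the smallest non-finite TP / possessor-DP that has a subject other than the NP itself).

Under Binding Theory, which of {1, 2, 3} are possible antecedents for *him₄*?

*him* is a pronoun, so Principle B applies: it must be free in its binding domain.
Binding domain of *him₄*: the matrix TP, whose subject is [Marcus₁'s agent]₂.
*Marcus₁* and the pronoun do not c-command one another → neither Principle B nor Principle C is at stake; coindexation permitted.
*[Marcus₁'s agent]₂* c-commands the pronoun within its binding domain → coindexation would violate Principle B.
*Hamid₃*: the pronoun c-commands this R-expression → coindexation would violate Principle C on *Hamid₃*.

{1}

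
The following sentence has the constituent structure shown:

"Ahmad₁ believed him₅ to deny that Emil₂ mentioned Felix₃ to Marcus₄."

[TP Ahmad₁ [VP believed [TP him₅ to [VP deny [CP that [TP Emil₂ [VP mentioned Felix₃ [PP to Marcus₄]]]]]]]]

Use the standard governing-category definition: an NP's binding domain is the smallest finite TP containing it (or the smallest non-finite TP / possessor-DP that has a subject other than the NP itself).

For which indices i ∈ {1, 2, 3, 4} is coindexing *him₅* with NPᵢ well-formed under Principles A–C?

none

*him* is a pronoun, so Principle B applies: it must be free in its binding domain.
Binding domain of *him₅*: the matrix TP, whose subject is Ahmad₁.
*Ahmad₁* c-commands the pronoun within its binding domain → coindexation would violate Principle B.
*Emil₂*: the pronoun c-commands this R-expression → coindexation would violate Principle C on *Emil₂*.
*Felix₃*: the pronoun c-commands this R-expression → coindexation would violate Principle C on *Felix₃*.
*Marcus₄*: the pronoun c-commands this R-expression → coindexation would violate Principle C on *Marcus₄*.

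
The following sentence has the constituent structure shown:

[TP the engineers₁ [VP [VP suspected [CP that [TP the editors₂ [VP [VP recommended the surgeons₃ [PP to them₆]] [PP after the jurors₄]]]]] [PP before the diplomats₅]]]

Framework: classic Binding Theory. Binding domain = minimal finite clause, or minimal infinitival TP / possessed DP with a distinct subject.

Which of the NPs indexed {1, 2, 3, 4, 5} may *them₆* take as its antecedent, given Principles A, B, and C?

*them* is a pronoun, so Principle B applies: it must be free in its binding domain.
Binding domain of *them₆*: the embedded TP, whose subject is the editors₂.
*the engineers₁* c-commands the pronoun but from outside its binding domain, and is not c-commanded by it → coindexation permitted.
*the editors₂* c-commands the pronoun within its binding domain → coindexation would violate Principle B.
*the surgeons₃* c-commands the pronoun within its binding domain → coindexation would violate Principle B.
*the jurors₄* and the pronoun do not c-command one another → neither Principle B nor Principle C is at stake; coindexation permitted.
*the diplomats₅* and the pronoun do not c-command one another → neither Principle B nor Principle C is at stake; coindexation permitted.

{1, 4, 5}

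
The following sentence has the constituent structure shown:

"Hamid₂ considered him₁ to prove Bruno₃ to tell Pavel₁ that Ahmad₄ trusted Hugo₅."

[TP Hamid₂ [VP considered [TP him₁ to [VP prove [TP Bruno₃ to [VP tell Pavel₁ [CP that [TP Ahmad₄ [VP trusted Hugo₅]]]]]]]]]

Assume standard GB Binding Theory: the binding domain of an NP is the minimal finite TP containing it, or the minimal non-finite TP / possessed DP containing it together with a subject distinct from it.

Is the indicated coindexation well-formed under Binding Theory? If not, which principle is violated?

The two coindexed NPs are *him₁* and *Pavel₁*.
*Pavel₁* is an R-expression. Principle C requires it to be free everywhere.
*him₁* c-commands it and carries the same index.
The R-expression is bound → Principle C violation.

Principle C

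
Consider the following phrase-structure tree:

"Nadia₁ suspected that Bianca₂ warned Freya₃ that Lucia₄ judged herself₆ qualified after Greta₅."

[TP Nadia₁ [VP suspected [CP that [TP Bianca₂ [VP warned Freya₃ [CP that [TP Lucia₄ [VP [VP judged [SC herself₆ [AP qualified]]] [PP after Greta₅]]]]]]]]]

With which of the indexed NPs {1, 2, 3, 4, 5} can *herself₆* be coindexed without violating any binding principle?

{4}

*herself* is an anaphor, so Principle A applies: it must be bound in its binding domain.
Binding domain of *herself₆*: the embedded TP, whose subject is Lucia₄.
*Nadia₁* c-commands the anaphor but is outside its binding domain → cannot satisfy Principle A.
*Bianca₂* c-commands the anaphor but is outside its binding domain → cannot satisfy Principle A.
*Freya₃* c-commands the anaphor but is outside its binding domain → cannot satisfy Principle A.
*Lucia₄* c-commands the anaphor within its binding domain → licit binder.
*Greta₅* does not c-command the anaphor → cannot bind it.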